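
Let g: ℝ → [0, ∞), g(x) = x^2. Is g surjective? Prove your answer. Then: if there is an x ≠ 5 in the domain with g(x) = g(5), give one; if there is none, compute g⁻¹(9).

For any y ∈ [0, ∞), x = y^{1/2} ∈ ℝ satisfies x^2 = y, so g is surjective.
For the follow-up, such an x exists: taking x = −5 ∈ ℝ gives g(−5) = 25 = g(5) with −5 ≠ 5.

-5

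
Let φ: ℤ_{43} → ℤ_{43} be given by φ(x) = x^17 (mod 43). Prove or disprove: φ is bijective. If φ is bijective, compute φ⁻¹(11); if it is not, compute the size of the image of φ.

Since 43 is prime, the nonzero elements of ℤ_{43} form a cyclic group of order 42.
As gcd(17, 42) = 1, raising to the 17th power is a bijection on this group: if x_1^17 ≡ x_2^17 then (x_1x_2^{−1})^17 = 1, and the only element of order dividing gcd(17, 42) = 1 is 1, so x_1 = x_2.
With φ(0) = 0 this makes φ injective on all of ℤ_{43}, hence bijective (finite equal-size domain and codomain). In particular φ is bijective.
Since φ is bijective, we find the preimage of 11. The inverse of x ↦ x^17 on (ℤ_{43})^× is x ↦ x^5, because 17·5 = 85 = 2·42 + 1 ≡ 1 (mod 42) and x^{42} = 1 for x ≠ 0 (Fermat). So φ⁻¹(11) = 11^5 mod 43.
Repeated squaring mod 43: 11^1 ≡ 11, 11^2 ≡ 11² = 121 ≡ 35, 11^4 ≡ 35² = 1225 ≡ 21. Since 5 = 4 + 1, 11^5 ≡ 21·11: 21·11 = 231 ≡ 16. So 11^5 ≡ 16 (mod 43).
Hence φ⁻¹(11) = 16.

16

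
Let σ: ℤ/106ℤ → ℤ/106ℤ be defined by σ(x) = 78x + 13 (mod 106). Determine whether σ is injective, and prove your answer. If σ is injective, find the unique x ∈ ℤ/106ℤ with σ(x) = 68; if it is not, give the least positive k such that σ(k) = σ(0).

We have gcd(78, 106) = 2 > 1. Taking a = 0 and b = 53: σ(0) = 13 and σ(53) = 78·53 + 13 = 4147 ≡ 13 (mod 106).
So σ(0) = σ(53) while 0 ≠ 53, hence σ is not injective.
Since σ is not injective, we find the least positive k with σ(k) = σ(0): this means 78k ≡ 0 (mod 106), i.e. 106 ∣ 78k. Since gcd(78, 106) = 2, dividing through by 2 this holds exactly when 53 ∣ 39k, and as gcd(39, 53) = 1, exactly when 53 ∣ k.
The smallest positive such k is 53.

53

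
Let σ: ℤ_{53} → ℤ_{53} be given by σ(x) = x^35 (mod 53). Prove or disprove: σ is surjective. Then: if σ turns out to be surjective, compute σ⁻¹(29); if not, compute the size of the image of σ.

Since 53 is prime, the nonzero elements of ℤ_{53} form a cyclic group of order 52.
As gcd(35, 52) = 1, raising to the 35th power is a bijection on this group: if a^35 ≡ b^35 then (ab^{−1})^35 = 1, and the only element of order dividing gcd(35, 52) = 1 is 1, so a = b.
With σ(0) = 0 this makes σ injective on all of ℤ_{53}, hence bijective (finite equal-size domain and codomain). In particular σ is surjective.
Since σ is surjective, we find the preimage of 29. The inverse of x ↦ x^35 on (ℤ_{53})^× is x ↦ x^3, because 35·3 = 105 = 2·52 + 1 ≡ 1 (mod 52) and x^{52} = 1 for x ≠ 0 (Fermat). So σ⁻¹(29) = 29^3 mod 53.
Repeated squaring mod 53: 29^1 ≡ 29, 29^2 ≡ 29² = 841 ≡ 46. Since 3 = 2 + 1, 29^3 ≡ 46·29: 46·29 = 1334 ≡ 9. So 29^3 ≡ 9 (mod 53).
Hence σ⁻¹(29) = 9.

9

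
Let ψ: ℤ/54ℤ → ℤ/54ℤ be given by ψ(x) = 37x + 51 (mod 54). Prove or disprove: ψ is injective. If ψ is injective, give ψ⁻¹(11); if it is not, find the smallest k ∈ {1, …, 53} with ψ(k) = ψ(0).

50

Recall that ψ is injective if ψ(x_1) = ψ(x_2) implies x_1 = x_2.
Suppose ψ(x_1) = ψ(x_2) in ℤ/54ℤ. Then 37x_1 + 51 ≡ 37x_2 + 51 (mod 54), so 37(x_1 − x_2) ≡ 0 (mod 54).
Since gcd(37, 54) = 1, 37 is invertible modulo 54, therefore x_1 − x_2 ≡ 0 (mod 54), i.e. x_1 = x_2.
Therefore ψ is injective.
We now compute 37⁻¹ mod 54 explicitly. Euclid's algorithm: 54 = 1·37 + 17, 37 = 2·17 + 3, 17 = 5·3 + 2, 3 = 1·2 + 1; back-substituting gives 1 = 19·37 − 13·54, so 37⁻¹ ≡ 19 (mod 54).
Since ψ is injective, we compute ψ⁻¹(11): solve 37x + 51 ≡ 11 (mod 54), i.e. 37x ≡ 14 (mod 54).
Multiplying by 37⁻¹ = 19 gives x ≡ 19·14 = 266 = 4·54 + 50 ≡ 50 (mod 54).
Check: ψ(50) = 37·50 + 51 = 1901 = 35·54 + 11 ≡ 11 (mod 54).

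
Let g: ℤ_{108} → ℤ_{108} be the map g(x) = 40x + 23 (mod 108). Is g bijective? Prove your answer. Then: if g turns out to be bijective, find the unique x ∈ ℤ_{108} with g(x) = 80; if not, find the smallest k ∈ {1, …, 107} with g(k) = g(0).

We have gcd(40, 108) = 4 > 1. Taking a = 0 and b = 27: g(0) = 23 and g(27) = 40·27 + 23 = 1103 ≡ 23 (mod 108).
So g(0) = g(27) while 0 ≠ 27, hence g is not injective, hence not bijective.
Since g is not bijective, we find the least positive k with g(k) = g(0): this means 40k ≡ 0 (mod 108), i.e. 108 ∣ 40k. Since gcd(40, 108) = 4, dividing through by 4 this holds exactly when 27 ∣ 10k, and as gcd(10, 27) = 1, exactly when 27 ∣ k.
The smallest positive such k is 27.

27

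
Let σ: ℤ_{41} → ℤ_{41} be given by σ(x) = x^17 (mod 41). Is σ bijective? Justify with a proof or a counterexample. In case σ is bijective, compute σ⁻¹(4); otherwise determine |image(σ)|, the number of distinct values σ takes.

23

Since 41 is prime, the nonzero elements of ℤ_{41} form a cyclic group of order 40.
As gcd(17, 40) = 1, raising to the 17th power is a bijection on this group: if a^17 ≡ b^17 then (ab^{−1})^17 = 1, and the only element of order dividing gcd(17, 40) = 1 is 1, so a = b.
With σ(0) = 0 this makes σ injective on all of ℤ_{41}, hence bijective (finite equal-size domain and codomain). In particular σ is bijective.
Since σ is bijective, we find the preimage of 4. The inverse of x ↦ x^17 on (ℤ_{41})^× is x ↦ x^33, because 17·33 = 561 = 14·40 + 1 ≡ 1 (mod 40) and x^{40} = 1 for x ≠ 0 (Fermat). So σ⁻¹(4) = 4^33 mod 41.
Repeated squaring mod 41: 4^1 ≡ 4, 4^2 ≡ 4² = 16, 4^4 ≡ 16² = 256 ≡ 10, 4^8 ≡ 10² = 100 ≡ 18, 4^16 ≡ 18² = 324 ≡ 37, 4^32 ≡ 37² = 1369 ≡ 16. Since 33 = 32 + 1, 4^33 ≡ 16·4: 16·4 = 64 ≡ 23. So 4^33 ≡ 23 (mod 41).
Hence σ⁻¹(4) = 23.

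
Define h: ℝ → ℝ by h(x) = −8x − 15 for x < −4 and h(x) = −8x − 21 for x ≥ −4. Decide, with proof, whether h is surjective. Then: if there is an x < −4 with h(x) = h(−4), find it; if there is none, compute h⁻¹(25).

Both pieces are strictly decreasing (slopes −8 and −8), so each is injective on its own interval.
The left piece maps (−∞, −4) onto (17, ∞); the right piece maps [−4, ∞) onto (−∞, 11].
The union (17, ∞) ∪ (−∞, 11] omits the interval between 17 and 11; in particular 17 has no preimage. So h is not surjective.
Because the two images are disjoint, no x < −4 has h(x) = h(−4), so we compute h⁻¹(25): 25 lies in (17, ∞), so solve −8x − 15 = 25: x = (25 + 15)/(−8) = −5.

-5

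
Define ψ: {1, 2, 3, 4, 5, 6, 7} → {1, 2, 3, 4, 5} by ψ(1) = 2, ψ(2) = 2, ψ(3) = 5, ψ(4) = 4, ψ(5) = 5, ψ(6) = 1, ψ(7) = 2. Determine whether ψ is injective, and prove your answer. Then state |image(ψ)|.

4

ψ(1) = 2 = ψ(2) with 1 ≠ 2, so ψ is not injective.
The image of ψ is {1, 2, 4, 5}, which has 4 elements.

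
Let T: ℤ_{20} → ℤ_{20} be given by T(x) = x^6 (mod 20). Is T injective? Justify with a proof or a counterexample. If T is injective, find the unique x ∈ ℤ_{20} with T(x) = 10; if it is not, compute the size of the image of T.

6

T(4): Repeated squaring mod 20: 4^1 ≡ 4, 4^2 ≡ 4² = 16, 4^4 ≡ 16² = 256 ≡ 16. Since 6 = 4 + 2, 4^6 ≡ 16·16: 16·16 = 256 ≡ 16. So 4^6 ≡ 16 (mod 20).
T(6): Repeated squaring mod 20: 6^1 ≡ 6, 6^2 ≡ 6² = 36 ≡ 16, 6^4 ≡ 16² = 256 ≡ 16. Since 6 = 4 + 2, 6^6 ≡ 16·16: 16·16 = 256 ≡ 16. So 6^6 ≡ 16 (mod 20).
So T(4) = T(6) = 16 while 4 ≠ 6, therefore T is not injective.
Since T is not injective, we determine |image(T)|. Computing x^6 mod 20 for each x (by repeated squaring, reducing mod 20 at every step), the values T(0), T(1), …, T(19) are: 0, 1, 4, 9, 16, 5, 16, 9, 4, 1, 0, 1, 4, 9, 16, 5, 16, 9, 4, 1.
The distinct values are {0, 1, 4, 5, 9, 16}; there are 6 of them.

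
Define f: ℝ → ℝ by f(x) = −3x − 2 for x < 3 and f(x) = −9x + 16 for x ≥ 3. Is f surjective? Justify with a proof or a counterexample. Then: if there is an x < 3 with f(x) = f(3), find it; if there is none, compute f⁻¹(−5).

1

Both pieces are strictly decreasing (slopes −3 and −9), so each is injective on its own interval.
The left piece maps (−∞, 3) onto (−11, ∞); the right piece maps [3, ∞) onto (−∞, −11].
These images together cover ℝ, so f is surjective.
Because the two images are disjoint, no x < 3 has f(x) = f(3), so we compute f⁻¹(−5): −5 lies in (−11, ∞), so solve −3x − 2 = −5: x = (−5 + 2)/(−3) = 1.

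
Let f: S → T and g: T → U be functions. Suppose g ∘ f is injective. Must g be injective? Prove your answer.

not injective

No. Take S = {1, 2}, T = {1, 2, 3, 4}, U = {1, 2, 3, 4}, f(a) = a for each a ∈ S, and g(b) = 3 if b ∈ {3, 4} else g(b) = b.
Then g ∘ f = f is injective (S ⊂ T and f is the inclusion), but g(3) = g(4) = 3 with 3 ≠ 4, so g is not injective.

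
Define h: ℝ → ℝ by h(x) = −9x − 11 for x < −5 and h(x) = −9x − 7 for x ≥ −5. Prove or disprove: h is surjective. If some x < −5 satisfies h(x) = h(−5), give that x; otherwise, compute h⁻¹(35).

Both pieces are strictly decreasing (slopes −9 and −9), so each is injective on its own interval.
The left piece maps (−∞, −5) onto (34, ∞); the right piece maps [−5, ∞) onto (−∞, 38].
The union (34, ∞) ∪ (−∞, 38] covers ℝ, so h is surjective.
For the follow-up: the images overlap, so an x < −5 with h(x) = h(−5) exists. h(−5) = 38; solving −9x − 11 = 38 for x < −5 gives x = (38 + 11)/(−9) = −49/9.

-49/9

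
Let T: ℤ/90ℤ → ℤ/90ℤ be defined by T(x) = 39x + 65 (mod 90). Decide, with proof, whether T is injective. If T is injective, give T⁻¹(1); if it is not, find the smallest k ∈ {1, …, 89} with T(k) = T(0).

30

Recall that T is injective when T(a) = T(b) forces a = b.
We have gcd(39, 90) = 3 > 1. Taking a = 0 and b = 30: T(0) = 65 and T(30) = 39·30 + 65 = 1235 ≡ 65 (mod 90).
So T(0) = T(30) while 0 ≠ 30, therefore T is not injective.
Since T is not injective, we find the least positive k with T(k) = T(0): this means 39k ≡ 0 (mod 90), i.e. 90 ∣ 39k. Since gcd(39, 90) = 3, dividing through by 3 this holds exactly when 30 ∣ 13k, and as gcd(13, 30) = 1, exactly when 30 ∣ k.
The smallest positive such k is 30.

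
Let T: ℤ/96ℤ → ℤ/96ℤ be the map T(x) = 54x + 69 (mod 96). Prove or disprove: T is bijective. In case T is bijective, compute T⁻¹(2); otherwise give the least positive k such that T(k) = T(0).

16

We have gcd(54, 96) = 6 > 1. Taking u = 0 and v = 16: T(0) = 69 and T(16) = 54·16 + 69 = 933 ≡ 69 (mod 96).
So T(0) = T(16) while 0 ≠ 16, hence T is not injective, hence not bijective.
Since T is not bijective, we find the least positive k with T(k) = T(0): this means 54k ≡ 0 (mod 96), i.e. 96 ∣ 54k. Since gcd(54, 96) = 6, dividing through by 6 this holds exactly when 16 ∣ 9k, and as gcd(9, 16) = 1, exactly when 16 ∣ k.
The smallest positive such k is 16.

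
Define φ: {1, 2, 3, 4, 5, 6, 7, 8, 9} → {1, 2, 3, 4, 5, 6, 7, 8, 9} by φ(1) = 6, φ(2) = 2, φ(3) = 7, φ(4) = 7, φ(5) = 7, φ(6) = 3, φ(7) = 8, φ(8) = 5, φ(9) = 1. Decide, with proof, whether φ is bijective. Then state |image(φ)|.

7

φ(3) = 7 = φ(4) with 3 ≠ 4, so φ is not injective, hence not bijective.
The image of φ is {1, 2, 3, 5, 6, 7, 8}, which has 7 elements.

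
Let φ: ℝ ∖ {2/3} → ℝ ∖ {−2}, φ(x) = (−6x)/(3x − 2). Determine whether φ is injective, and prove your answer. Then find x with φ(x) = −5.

Suppose φ(a) = φ(b). Cross-multiplying: (−6a)(3b − 2) = (−6b)(3a − 2).
Expanding both sides and cancelling the symmetric terms leaves 12·(a − b) = 0. Since 12 ≠ 0, a = b. So φ is injective.
Solving φ(x) = −5: cross-multiplying gives −6x = −5(3x − 2), which rearranges to 9x = 10, so x = 10/9.

10/9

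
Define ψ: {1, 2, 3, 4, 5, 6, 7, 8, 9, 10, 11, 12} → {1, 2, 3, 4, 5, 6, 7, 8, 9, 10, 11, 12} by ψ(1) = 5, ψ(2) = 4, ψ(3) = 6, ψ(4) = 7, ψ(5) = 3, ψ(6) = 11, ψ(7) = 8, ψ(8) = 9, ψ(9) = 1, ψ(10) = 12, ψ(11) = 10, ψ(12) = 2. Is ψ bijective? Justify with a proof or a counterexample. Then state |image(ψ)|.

The values 5, 4, 6, 7, 3, 11, 8, 9, 1, 12, 10, 2 are a permutation of {1, 2, 3, 4, 5, 6, 7, 8, 9, 10, 11, 12}: each element appears exactly once.
So ψ is injective and surjective, hence bijective.
The image of ψ is {1, 2, 3, 4, 5, 6, 7, 8, 9, 10, 11, 12}, which has 12 elements.

12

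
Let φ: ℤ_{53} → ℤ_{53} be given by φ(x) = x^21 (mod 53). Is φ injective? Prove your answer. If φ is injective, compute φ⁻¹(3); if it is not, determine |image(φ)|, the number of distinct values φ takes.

31

Since 53 is prime, the nonzero elements of ℤ_{53} form a cyclic group of order 52.
As gcd(21, 52) = 1, raising to the 21st power is a bijection on this group: if a^21 ≡ b^21 then (ab^{−1})^21 = 1, and the only element of order dividing gcd(21, 52) = 1 is 1, so a = b.
With φ(0) = 0 this makes φ injective on all of ℤ_{53}, hence bijective (finite equal-size domain and codomain). In particular φ is injective.
Since φ is injective, we find the preimage of 3. The inverse of x ↦ x^21 on (ℤ_{53})^× is x ↦ x^5, because 21·5 = 105 = 2·52 + 1 ≡ 1 (mod 52) and x^{52} = 1 for x ≠ 0 (Fermat). So φ⁻¹(3) = 3^5 mod 53.
Repeated squaring mod 53: 3^1 ≡ 3, 3^2 ≡ 3² = 9, 3^4 ≡ 9² = 81 ≡ 28. Since 5 = 4 + 1, 3^5 ≡ 28·3: 28·3 = 84 ≡ 31. So 3^5 ≡ 31 (mod 53).
Hence φ⁻¹(3) = 31.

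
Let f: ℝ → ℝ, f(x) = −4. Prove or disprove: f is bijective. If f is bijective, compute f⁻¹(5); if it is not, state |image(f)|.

1

f(0) = −4 = f(1) with 0 ≠ 1, so f is not injective, hence not bijective.
Since f is not bijective, we state |image(f)|: the image of f is {−4}, which has 1 element.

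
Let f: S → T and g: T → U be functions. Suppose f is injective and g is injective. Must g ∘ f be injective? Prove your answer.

injective

Suppose (g ∘ f)(u) = (g ∘ f)(v), i.e. g(f(u)) = g(f(v)).
Since g is injective, f(u) = f(v). Since f is injective, u = v. So g ∘ f is injective.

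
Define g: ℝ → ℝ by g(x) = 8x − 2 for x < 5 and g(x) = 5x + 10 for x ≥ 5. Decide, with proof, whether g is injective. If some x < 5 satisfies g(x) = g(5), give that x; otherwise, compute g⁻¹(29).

Both pieces are strictly increasing (slopes 8 and 5), so each is injective on its own interval.
The left piece maps (−∞, 5) onto (−∞, 38); the right piece maps [5, ∞) onto [35, ∞).
These images overlap. In particular g(5) = 35 (right piece), and solving 8x − 2 = 35 on the left piece gives x = 37/8 < 5.
So g(37/8) = g(5) with 37/8 ≠ 5, and g is not injective. This x = 37/8 is the requested value below 5.

37/8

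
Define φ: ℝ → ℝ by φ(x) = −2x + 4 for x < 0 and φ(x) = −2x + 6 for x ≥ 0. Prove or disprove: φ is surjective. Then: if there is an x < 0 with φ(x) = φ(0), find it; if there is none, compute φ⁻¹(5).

Both pieces are strictly decreasing (slopes −2 and −2), so each is injective on its own interval.
The left piece maps (−∞, 0) onto (4, ∞); the right piece maps [0, ∞) onto (−∞, 6].
The union (4, ∞) ∪ (−∞, 6] covers ℝ, so φ is surjective.
For the follow-up: the images overlap, so an x < 0 with φ(x) = φ(0) exists. φ(0) = 6; solving −2x + 4 = 6 for x < 0 gives x = (6 − 4)/(−2) = −1.

-1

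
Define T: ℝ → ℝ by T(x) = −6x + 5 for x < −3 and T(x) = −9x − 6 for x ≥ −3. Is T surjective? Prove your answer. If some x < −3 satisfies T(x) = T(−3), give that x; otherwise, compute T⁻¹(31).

Both pieces are strictly decreasing (slopes −6 and −9), so each is injective on its own interval.
The left piece maps (−∞, −3) onto (23, ∞); the right piece maps [−3, ∞) onto (−∞, 21].
The union (23, ∞) ∪ (−∞, 21] omits the interval between 23 and 21; in particular 23 has no preimage. So T is not surjective.
Because the two images are disjoint, no x < −3 has T(x) = T(−3), so we compute T⁻¹(31): 31 lies in (23, ∞), so solve −6x + 5 = 31: x = (31 − 5)/(−6) = −13/3.

-13/3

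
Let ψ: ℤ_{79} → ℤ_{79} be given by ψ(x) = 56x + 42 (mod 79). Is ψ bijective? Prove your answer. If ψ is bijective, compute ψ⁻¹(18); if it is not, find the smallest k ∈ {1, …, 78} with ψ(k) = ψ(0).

56

If ψ(x_1) = ψ(x_2), then 56x_1 ≡ 56x_2 (mod 79). Because gcd(56, 79) = 1, we may cancel 56 to get x_1 ≡ x_2 (mod 79).
We now compute 56⁻¹ mod 79 explicitly. Euclid's algorithm: 79 = 1·56 + 23, 56 = 2·23 + 10, 23 = 2·10 + 3, 10 = 3·3 + 1; back-substituting gives 1 = 24·56 − 17·79, so 56⁻¹ ≡ 24 (mod 79).
Then y ↦ 24(y − 42) is a two-sided inverse to ψ, so every y ∈ ℤ_{79} has a preimage.
Hence ψ is bijective.
Since ψ is bijective, we find ψ⁻¹(18): we need 56x ≡ 18 − 42 ≡ 55 (mod 79). Using 56⁻¹ = 24: x ≡ 24·55 = 1320 = 16·79 + 56, so x = 56.
Check: ψ(56) = 56·56 + 42 = 3178 = 40·79 + 18 ≡ 18 (mod 79).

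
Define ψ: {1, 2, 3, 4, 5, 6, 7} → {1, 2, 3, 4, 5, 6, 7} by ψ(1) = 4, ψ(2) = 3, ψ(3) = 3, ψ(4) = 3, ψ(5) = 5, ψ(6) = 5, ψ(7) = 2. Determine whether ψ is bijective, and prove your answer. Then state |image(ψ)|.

ψ(2) = 3 = ψ(3) with 2 ≠ 3, so ψ is not injective, hence not bijective.
The image of ψ is {2, 3, 4, 5}, which has 4 elements.

4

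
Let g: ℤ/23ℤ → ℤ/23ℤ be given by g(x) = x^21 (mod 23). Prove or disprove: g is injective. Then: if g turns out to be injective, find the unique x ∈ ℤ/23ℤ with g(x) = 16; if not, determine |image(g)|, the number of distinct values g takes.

13

Since 23 is prime, the nonzero elements of ℤ/23ℤ form a cyclic group of order 22.
As gcd(21, 22) = 1, raising to the 21st power is a bijection on this group: if a^21 ≡ b^21 then (ab^{−1})^21 = 1, and the only element of order dividing gcd(21, 22) = 1 is 1, so a = b.
With g(0) = 0 this makes g injective on all of ℤ/23ℤ, hence bijective (finite equal-size domain and codomain). In particular g is injective.
Since g is injective, we find the preimage of 16. The inverse of x ↦ x^21 on (ℤ/23ℤ)^× is x ↦ x^21, because 21·21 = 441 = 20·22 + 1 ≡ 1 (mod 22) and x^{22} = 1 for x ≠ 0 (Fermat). So g⁻¹(16) = 16^21 mod 23.
Repeated squaring mod 23: 16^1 ≡ 16, 16^2 ≡ 16² = 256 ≡ 3, 16^4 ≡ 3² = 9, 16^8 ≡ 9² = 81 ≡ 12, 16^16 ≡ 12² = 144 ≡ 6. Since 21 = 16 + 4 + 1, 16^21 ≡ 6·9·16: 6·9 = 54 ≡ 8, then 8·16 = 128 ≡ 13. So 16^21 ≡ 13 (mod 23).
Hence g⁻¹(16) = 13.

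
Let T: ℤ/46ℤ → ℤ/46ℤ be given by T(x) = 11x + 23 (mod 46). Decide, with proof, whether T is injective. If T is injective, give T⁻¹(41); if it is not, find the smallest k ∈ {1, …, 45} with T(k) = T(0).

By definition, T is injective when T(u) = T(v) forces u = v.
If T(u) = T(v), then 11u ≡ 11v (mod 46). Because gcd(11, 46) = 1, we may cancel 11 to get u ≡ v (mod 46).
Thus T is injective.
We now compute 11⁻¹ mod 46 explicitly. Euclid's algorithm: 46 = 4·11 + 2, 11 = 5·2 + 1; back-substituting gives 1 = 21·11 − 5·46, so 11⁻¹ ≡ 21 (mod 46).
Since T is injective, we find T⁻¹(41): we need 11x ≡ 41 − 23 ≡ 18 (mod 46). Using 11⁻¹ = 21: x ≡ 21·18 = 378 = 8·46 + 10, so x = 10.
Check: T(10) = 11·10 + 23 = 133 = 2·46 + 41 ≡ 41 (mod 46).

10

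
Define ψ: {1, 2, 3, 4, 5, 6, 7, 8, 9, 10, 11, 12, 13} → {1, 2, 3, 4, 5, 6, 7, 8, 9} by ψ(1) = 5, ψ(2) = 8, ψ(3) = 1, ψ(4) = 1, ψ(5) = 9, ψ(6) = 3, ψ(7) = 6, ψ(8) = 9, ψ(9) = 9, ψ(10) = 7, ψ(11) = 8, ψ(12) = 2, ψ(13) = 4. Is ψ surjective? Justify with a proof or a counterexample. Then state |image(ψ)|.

9

Every element of the codomain has a preimage: 1 = ψ(3), 2 = ψ(12), 3 = ψ(6), 4 = ψ(13), 5 = ψ(1), 6 = ψ(7), 7 = ψ(10), 8 = ψ(2), 9 = ψ(5).
So ψ is surjective.
The image of ψ is {1, 2, 3, 4, 5, 6, 7, 8, 9}, which has 9 elements.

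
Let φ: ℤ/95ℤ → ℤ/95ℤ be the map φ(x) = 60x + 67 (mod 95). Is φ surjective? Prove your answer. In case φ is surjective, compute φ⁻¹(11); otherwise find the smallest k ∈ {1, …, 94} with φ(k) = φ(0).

Recall that surjectivity means every element of the codomain has a preimage under φ.
Since gcd(60, 95) = 5, we have 60x ≡ 0 (mod 5) for all x, so φ(x) ≡ 2 (mod 5).
But 0 ≢ 2 (mod 5), so 0 ∈ ℤ/95ℤ has no preimage. So φ is not surjective.
Since φ is not surjective, we find the least positive k with φ(k) = φ(0): this means 60k ≡ 0 (mod 95), i.e. 95 ∣ 60k. Since gcd(60, 95) = 5, dividing through by 5 this holds exactly when 19 ∣ 12k, and as gcd(12, 19) = 1, exactly when 19 ∣ k.
The smallest positive such k is 19.

19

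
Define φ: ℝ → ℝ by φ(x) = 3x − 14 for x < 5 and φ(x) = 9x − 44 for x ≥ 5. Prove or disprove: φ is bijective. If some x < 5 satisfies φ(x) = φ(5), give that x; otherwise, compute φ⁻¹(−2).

4

Both pieces are strictly increasing (slopes 3 and 9), so each is injective on its own interval.
The left piece maps (−∞, 5) onto (−∞, 1); the right piece maps [5, ∞) onto [1, ∞).
Since 1 = 1, the images partition ℝ: φ is injective and surjective, hence bijective.
Because the two images are disjoint, no x < 5 has φ(x) = φ(5), so we compute φ⁻¹(−2): −2 lies in (−∞, 1), so solve 3x − 14 = −2: x = (−2 + 14)/3 = 4.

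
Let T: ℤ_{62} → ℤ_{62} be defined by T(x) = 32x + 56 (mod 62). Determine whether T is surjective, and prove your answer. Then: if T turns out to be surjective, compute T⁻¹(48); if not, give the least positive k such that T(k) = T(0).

Since gcd(32, 62) = 2, we have 32x ≡ 0 (mod 2) for all x, so T(x) ≡ 0 (mod 2).
But 1 ≢ 0 (mod 2), so 1 ∈ ℤ_{62} has no preimage. Therefore T is not surjective.
Since T is not surjective, we find the least positive k with T(k) = T(0): this means 32k ≡ 0 (mod 62), i.e. 62 ∣ 32k. Since gcd(32, 62) = 2, dividing through by 2 this holds exactly when 31 ∣ 16k, and as gcd(16, 31) = 1, exactly when 31 ∣ k.
The smallest positive such k is 31.

31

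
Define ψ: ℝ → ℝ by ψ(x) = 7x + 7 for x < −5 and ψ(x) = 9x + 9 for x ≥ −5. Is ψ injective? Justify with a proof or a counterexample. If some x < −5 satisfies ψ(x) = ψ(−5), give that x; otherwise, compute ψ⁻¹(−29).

-43/7

Both pieces are strictly increasing (slopes 7 and 9), so each is injective on its own interval.
The left piece maps (−∞, −5) onto (−∞, −28); the right piece maps [−5, ∞) onto [−36, ∞).
These images overlap. In particular ψ(−5) = −36 (right piece), and solving 7x + 7 = −36 on the left piece gives x = −43/7 < −5.
So ψ(−43/7) = ψ(−5) with −43/7 ≠ −5, and ψ is not injective. This x = −43/7 is the requested value below −5.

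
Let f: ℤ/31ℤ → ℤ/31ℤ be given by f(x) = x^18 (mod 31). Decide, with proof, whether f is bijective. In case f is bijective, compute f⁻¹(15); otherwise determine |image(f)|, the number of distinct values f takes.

6

f(1) = 1^18 = 1.
f(5): Repeated squaring mod 31: 5^1 ≡ 5, 5^2 ≡ 5² = 25, 5^4 ≡ 25² = 625 ≡ 5, 5^8 ≡ 5² = 25, 5^16 ≡ 25² = 625 ≡ 5. Since 18 = 16 + 2, 5^18 ≡ 5·25: 5·25 = 125 ≡ 1. So 5^18 ≡ 1 (mod 31).
So f(1) = f(5) = 1 while 1 ≠ 5, therefore f is not injective, hence not bijective.
Since f is not bijective, we determine |image(f)|. Computing x^18 mod 31 for each x (by repeated squaring, reducing mod 31 at every step), the values f(0), f(1), …, f(30) are: 0, 1, 8, 4, 2, 1, 1, 2, 16, 16, 8, 2, 8, 4, 16, 4, 4, 16, 4, 8, 2, 8, 16, 16, 2, 1, 1, 2, 4, 8, 1.
The distinct values are {0, 1, 2, 4, 8, 16}; there are 6 of them.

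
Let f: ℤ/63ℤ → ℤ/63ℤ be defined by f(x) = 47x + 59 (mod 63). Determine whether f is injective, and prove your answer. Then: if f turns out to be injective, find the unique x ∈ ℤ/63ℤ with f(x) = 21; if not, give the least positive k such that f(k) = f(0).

26

Recall that f is injective when f(s) = f(t) forces s = t.
Suppose f(s) = f(t) in ℤ/63ℤ. Then 47s + 59 ≡ 47t + 59 (mod 63), thus 47(s − t) ≡ 0 (mod 63).
Since gcd(47, 63) = 1, 47 is invertible modulo 63, therefore s − t ≡ 0 (mod 63), i.e. s = t.
Therefore f is injective.
We now compute 47⁻¹ mod 63 explicitly. Euclid's algorithm: 63 = 1·47 + 16, 47 = 2·16 + 15, 16 = 1·15 + 1; back-substituting gives 1 = 59·47 − 44·63, so 47⁻¹ ≡ 59 (mod 63).
Since f is injective, we find f⁻¹(21): we need 47x ≡ 21 − 59 ≡ 25 (mod 63). Using 47⁻¹ = 59: x ≡ 59·25 = 1475 = 23·63 + 26, so x = 26.
Check: f(26) = 47·26 + 59 = 1281 = 20·63 + 21 ≡ 21 (mod 63).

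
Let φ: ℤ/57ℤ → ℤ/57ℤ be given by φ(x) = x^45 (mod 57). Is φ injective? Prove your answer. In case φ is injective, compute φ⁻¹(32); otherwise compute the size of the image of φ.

φ(1) = 1^45 = 1.
φ(4): Repeated squaring mod 57: 4^1 ≡ 4, 4^2 ≡ 4² = 16, 4^4 ≡ 16² = 256 ≡ 28, 4^8 ≡ 28² = 784 ≡ 43, 4^16 ≡ 43² = 1849 ≡ 25, 4^32 ≡ 25² = 625 ≡ 55. Since 45 = 32 + 8 + 4 + 1, 4^45 ≡ 55·43·28·4: 55·43 = 2365 ≡ 28, then 28·28 = 784 ≡ 43, then 43·4 = 172 ≡ 1. So 4^45 ≡ 1 (mod 57).
So φ(1) = φ(4) = 1 while 1 ≠ 4, therefore φ is not injective.
Since φ is not injective, we determine |image(φ)|. Computing x^45 mod 57 for each x (by repeated squaring, reducing mod 57 at every step), the values φ(0), φ(1), …, φ(56) are: 0, 1, 56, 18, 1, 20, 39, 1, 56, 39, 37, 20, 18, 37, 56, 18, 1, 20, 18, 19, 20, 18, 37, 20, 39, 1, 20, 18, 1, 56, 39, 37, 56, 18, 37, 20, 39, 37, 38, 39, 37, 56, 39, 1, 20, 39, 37, 20, 18, 1, 56, 18, 37, 56, 39, 1, 56.
The distinct values are {0, 1, 18, 19, 20, 37, 38, 39, 56}; there are 9 of them.

9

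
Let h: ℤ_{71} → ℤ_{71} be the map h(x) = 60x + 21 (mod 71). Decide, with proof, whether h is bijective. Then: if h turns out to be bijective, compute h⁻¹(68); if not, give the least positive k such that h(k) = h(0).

28

By definition, h is injective if h(a) = h(b) implies a = b.
If h(a) = h(b), then 60a ≡ 60b (mod 71). Because gcd(60, 71) = 1, we may cancel 60 to get a ≡ b (mod 71).
We now compute 60⁻¹ mod 71 explicitly. Euclid's algorithm: 71 = 1·60 + 11, 60 = 5·11 + 5, 11 = 2·5 + 1; back-substituting gives 1 = 58·60 − 49·71, so 60⁻¹ ≡ 58 (mod 71).
Then y ↦ 58(y − 21) is a two-sided inverse to h, so every y ∈ ℤ_{71} has a preimage.
Thus h is bijective.
Since h is bijective, we compute h⁻¹(68): solve 60x + 21 ≡ 68 (mod 71), i.e. 60x ≡ 47 (mod 71).
Multiplying by 60⁻¹ = 58 gives x ≡ 58·47 = 2726 = 38·71 + 28 ≡ 28 (mod 71).
Check: h(28) = 60·28 + 21 = 1701 = 23·71 + 68 ≡ 68 (mod 71).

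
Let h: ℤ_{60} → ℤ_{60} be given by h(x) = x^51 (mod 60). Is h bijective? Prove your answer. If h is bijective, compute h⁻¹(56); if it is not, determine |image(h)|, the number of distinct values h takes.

45

h(0) = 0^51 = 0.
h(30): Repeated squaring mod 60: 30^1 ≡ 30, 30^2 ≡ 30² = 900 ≡ 0, 30^4 ≡ 0² = 0, 30^8 ≡ 0² = 0, 30^16 ≡ 0² = 0, 30^32 ≡ 0² = 0. Since 51 = 32 + 16 + 2 + 1, 30^51 ≡ 0·0·0·30: 0·0 = 0, then 0·0 = 0, then 0·30 = 0. So 30^51 ≡ 0 (mod 60).
So h(0) = h(30) = 0 while 0 ≠ 30, thus h is not injective, hence not bijective.
Since h is not bijective, we determine |image(h)|. Computing x^51 mod 60 for each x (by repeated squaring, reducing mod 60 at every step), the values h(0), h(1), …, h(59) are: 0, 1, 8, 27, 4, 5, 36, 43, 32, 9, 40, 11, 48, 37, 44, 15, 16, 53, 12, 19, 20, 21, 28, 47, 24, 25, 56, 3, 52, 29, 0, 31, 8, 57, 4, 35, 36, 13, 32, 39, 40, 41, 48, 7, 44, 45, 16, 23, 12, 49, 20, 51, 28, 17, 24, 55, 56, 33, 52, 59.
The distinct values are {0, 1, 3, 4, 5, 7, 8, 9, 11, 12, 13, 15, 16, 17, 19, 20, 21, 23, 24, 25, 27, 28, 29, 31, 32, 33, 35, 36, 37, 39, 40, 41, 43, 44, 45, 47, 48, 49, 51, 52, 53, 55, 56, 57, 59}; there are 45 of them.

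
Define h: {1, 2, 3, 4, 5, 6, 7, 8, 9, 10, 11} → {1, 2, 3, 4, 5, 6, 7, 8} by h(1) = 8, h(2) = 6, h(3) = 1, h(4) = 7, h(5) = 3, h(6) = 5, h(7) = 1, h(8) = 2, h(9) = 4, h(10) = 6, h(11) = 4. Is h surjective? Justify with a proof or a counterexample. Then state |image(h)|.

8

Every element of the codomain has a preimage: 1 = h(3), 2 = h(8), 3 = h(5), 4 = h(9), 5 = h(6), 6 = h(2), 7 = h(4), 8 = h(1).
So h is surjective.
The image of h is {1, 2, 3, 4, 5, 6, 7, 8}, which has 8 elements.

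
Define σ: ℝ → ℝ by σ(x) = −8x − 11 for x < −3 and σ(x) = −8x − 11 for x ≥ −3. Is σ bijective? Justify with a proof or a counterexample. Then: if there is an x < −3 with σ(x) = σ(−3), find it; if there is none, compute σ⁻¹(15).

-13/4

Both pieces are strictly decreasing (slopes −8 and −8), so each is injective on its own interval.
The left piece maps (−∞, −3) onto (13, ∞); the right piece maps [−3, ∞) onto (−∞, 13].
Since 13 = 13, the images partition ℝ: σ is injective and surjective, hence bijective.
Because the two images are disjoint, no x < −3 has σ(x) = σ(−3), so we compute σ⁻¹(15): 15 lies in (13, ∞), so solve −8x − 11 = 15: x = (15 + 11)/(−8) = −13/4.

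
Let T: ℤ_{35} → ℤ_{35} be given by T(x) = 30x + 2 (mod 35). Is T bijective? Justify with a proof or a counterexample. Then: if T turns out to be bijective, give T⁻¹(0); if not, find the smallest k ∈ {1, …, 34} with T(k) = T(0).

We have gcd(30, 35) = 5 > 1. Taking x_1 = 0 and x_2 = 7: T(0) = 2 and T(7) = 30·7 + 2 = 212 ≡ 2 (mod 35).
So T(0) = T(7) while 0 ≠ 7, thus T is not injective, hence not bijective.
Since T is not bijective, we find the least positive k with T(k) = T(0): this means 30k ≡ 0 (mod 35), i.e. 35 ∣ 30k. Since gcd(30, 35) = 5, dividing through by 5 this holds exactly when 7 ∣ 6k, and as gcd(6, 7) = 1, exactly when 7 ∣ k.
The smallest positive such k is 7.

7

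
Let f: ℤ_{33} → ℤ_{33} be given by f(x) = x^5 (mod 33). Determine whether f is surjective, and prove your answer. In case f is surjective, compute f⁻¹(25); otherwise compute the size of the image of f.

f(1) = 1^5 = 1.
f(4): Repeated squaring mod 33: 4^1 ≡ 4, 4^2 ≡ 4² = 16, 4^4 ≡ 16² = 256 ≡ 25. Since 5 = 4 + 1, 4^5 ≡ 25·4: 25·4 = 100 ≡ 1. So 4^5 ≡ 1 (mod 33).
So f(1) = f(4) = 1 while 1 ≠ 4, thus f is not injective.
A non-injective map from the 33-element set ℤ_{33} to itself takes at most 32 distinct values, so it cannot be surjective. So f is not surjective.
Since f is not surjective, we determine |image(f)|. Computing x^5 mod 33 for each x (by repeated squaring, reducing mod 33 at every step), the values f(0), f(1), …, f(32) are: 0, 1, 32, 12, 1, 23, 21, 10, 32, 12, 10, 11, 12, 10, 23, 12, 1, 32, 21, 10, 23, 21, 22, 23, 21, 1, 23, 12, 10, 32, 21, 1, 32.
The distinct values are {0, 1, 10, 11, 12, 21, 22, 23, 32}; there are 9 of them.

9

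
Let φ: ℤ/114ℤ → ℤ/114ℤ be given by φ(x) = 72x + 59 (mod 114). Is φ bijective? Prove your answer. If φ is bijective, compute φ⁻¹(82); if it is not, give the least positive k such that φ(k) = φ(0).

19

We have gcd(72, 114) = 6 > 1. Taking a = 0 and b = 19: φ(0) = 59 and φ(19) = 72·19 + 59 = 1427 ≡ 59 (mod 114).
So φ(0) = φ(19) while 0 ≠ 19, so φ is not injective, hence not bijective.
Since φ is not bijective, we find the least positive k with φ(k) = φ(0): this means 72k ≡ 0 (mod 114), i.e. 114 ∣ 72k. Since gcd(72, 114) = 6, dividing through by 6 this holds exactly when 19 ∣ 12k, and as gcd(12, 19) = 1, exactly when 19 ∣ k.
The smallest positive such k is 19.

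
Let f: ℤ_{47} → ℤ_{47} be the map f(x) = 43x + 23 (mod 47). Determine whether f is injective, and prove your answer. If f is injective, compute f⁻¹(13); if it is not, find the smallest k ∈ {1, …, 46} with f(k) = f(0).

26

If f(u) = f(v), then 43u ≡ 43v (mod 47). Because gcd(43, 47) = 1, we may cancel 43 to get u ≡ v (mod 47).
So f is injective.
We now compute 43⁻¹ mod 47 explicitly. Euclid's algorithm: 47 = 1·43 + 4, 43 = 10·4 + 3, 4 = 1·3 + 1; back-substituting gives 1 = 35·43 − 32·47, so 43⁻¹ ≡ 35 (mod 47).
Since f is injective, we compute f⁻¹(13): solve 43x + 23 ≡ 13 (mod 47), i.e. 43x ≡ 37 (mod 47).
Multiplying by 43⁻¹ = 35 gives x ≡ 35·37 = 1295 = 27·47 + 26 ≡ 26 (mod 47).
Check: f(26) = 43·26 + 23 = 1141 = 24·47 + 13 ≡ 13 (mod 47).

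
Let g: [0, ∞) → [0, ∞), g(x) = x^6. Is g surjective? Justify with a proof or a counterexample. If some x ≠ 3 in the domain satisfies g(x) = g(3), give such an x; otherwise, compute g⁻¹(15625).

For any y ∈ [0, ∞), x = y^{1/6} ∈ [0, ∞) gives g(x) = y, so g is surjective.
Since x ↦ x^6 is strictly increasing on [0, ∞), it is injective there, so no x ≠ 3 in the domain has g(x) = g(3). We therefore compute g⁻¹(15625) = 15625^{1/6} = 5 (indeed 5^6 = 15625).

5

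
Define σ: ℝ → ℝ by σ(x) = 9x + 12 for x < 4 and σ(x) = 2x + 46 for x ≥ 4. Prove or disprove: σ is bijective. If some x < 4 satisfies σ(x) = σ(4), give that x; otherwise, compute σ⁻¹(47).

35/9

Both pieces are strictly increasing (slopes 9 and 2), so each is injective on its own interval.
The left piece maps (−∞, 4) onto (−∞, 48); the right piece maps [4, ∞) onto [54, ∞).
The images leave a gap (48 has no preimage), so σ is not surjective, hence not bijective.
Because the two images are disjoint, no x < 4 has σ(x) = σ(4), so we compute σ⁻¹(47): 47 lies in (−∞, 48), so solve 9x + 12 = 47: x = (47 − 12)/9 = 35/9.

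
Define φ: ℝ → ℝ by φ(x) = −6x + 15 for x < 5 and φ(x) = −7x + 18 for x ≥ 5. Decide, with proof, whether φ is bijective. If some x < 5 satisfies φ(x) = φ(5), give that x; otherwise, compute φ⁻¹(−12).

9/2

Both pieces are strictly decreasing (slopes −6 and −7), so each is injective on its own interval.
The left piece maps (−∞, 5) onto (−15, ∞); the right piece maps [5, ∞) onto (−∞, −17].
The images leave a gap (−15 has no preimage), so φ is not surjective, hence not bijective.
Because the two images are disjoint, no x < 5 has φ(x) = φ(5), so we compute φ⁻¹(−12): −12 lies in (−15, ∞), so solve −6x + 15 = −12: x = (−12 − 15)/(−6) = 9/2.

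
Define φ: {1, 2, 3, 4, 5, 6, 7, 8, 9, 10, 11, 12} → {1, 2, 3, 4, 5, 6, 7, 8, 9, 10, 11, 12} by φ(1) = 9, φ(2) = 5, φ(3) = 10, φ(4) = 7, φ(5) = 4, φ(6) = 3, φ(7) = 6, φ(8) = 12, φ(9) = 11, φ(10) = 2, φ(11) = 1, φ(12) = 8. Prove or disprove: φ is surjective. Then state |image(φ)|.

Every element of the codomain has a preimage: 1 = φ(11), 2 = φ(10), 3 = φ(6), 4 = φ(5), 5 = φ(2), 6 = φ(7), 7 = φ(4), 8 = φ(12), 9 = φ(1), 10 = φ(3), 11 = φ(9), 12 = φ(8).
Thus φ is surjective.
The image of φ is {1, 2, 3, 4, 5, 6, 7, 8, 9, 10, 11, 12}, which has 12 elements.

12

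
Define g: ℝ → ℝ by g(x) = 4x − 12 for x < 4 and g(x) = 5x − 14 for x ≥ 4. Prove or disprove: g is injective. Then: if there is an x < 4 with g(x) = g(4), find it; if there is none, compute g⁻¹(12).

26/5

Both pieces are strictly increasing (slopes 4 and 5), so each is injective on its own interval.
The left piece maps (−∞, 4) onto (−∞, 4); the right piece maps [4, ∞) onto [6, ∞).
These images are disjoint, so no value is attained by both pieces. Therefore g is injective.
Because the two images are disjoint, no x < 4 has g(x) = g(4), so we compute g⁻¹(12): 12 lies in [6, ∞), so solve 5x − 14 = 12: x = (12 + 14)/5 = 26/5.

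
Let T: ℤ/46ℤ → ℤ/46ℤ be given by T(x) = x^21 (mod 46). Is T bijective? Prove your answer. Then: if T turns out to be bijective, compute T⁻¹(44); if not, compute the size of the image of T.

Computing x^21 mod 46 for each x (by repeated squaring, reducing mod 46 at every step), the values T(0), T(1), …, T(45) are: 0, 1, 12, 31, 6, 37, 4, 33, 26, 41, 30, 21, 2, 39, 28, 43, 36, 19, 32, 17, 38, 11, 22, 23, 24, 35, 8, 29, 14, 27, 10, 3, 18, 7, 44, 25, 16, 5, 20, 13, 42, 9, 40, 15, 34, 45.
Every element of ℤ/46ℤ appears exactly once in this list, so T is a bijection, and in particular bijective.
Since T is bijective, we read off the preimage of 44 from the same table: T(34) = 44, so T⁻¹(44) = 34.

34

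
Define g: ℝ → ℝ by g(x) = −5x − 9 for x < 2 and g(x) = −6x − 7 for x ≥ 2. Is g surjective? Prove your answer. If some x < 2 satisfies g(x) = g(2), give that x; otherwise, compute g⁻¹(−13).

4/5

Both pieces are strictly decreasing (slopes −5 and −6), so each is injective on its own interval.
The left piece maps (−∞, 2) onto (−19, ∞); the right piece maps [2, ∞) onto (−∞, −19].
These images together cover ℝ, so g is surjective.
Because the two images are disjoint, no x < 2 has g(x) = g(2), so we compute g⁻¹(−13): −13 lies in (−19, ∞), so solve −5x − 9 = −13: x = (−13 + 9)/(−5) = 4/5.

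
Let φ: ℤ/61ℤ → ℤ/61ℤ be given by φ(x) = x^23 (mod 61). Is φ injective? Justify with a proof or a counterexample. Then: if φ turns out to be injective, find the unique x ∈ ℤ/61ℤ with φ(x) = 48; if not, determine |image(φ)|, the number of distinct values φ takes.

Since 61 is prime, the nonzero elements of ℤ/61ℤ form a cyclic group of order 60.
As gcd(23, 60) = 1, raising to the 23rd power is a bijection on this group: if a^23 ≡ b^23 then (ab^{−1})^23 = 1, and the only element of order dividing gcd(23, 60) = 1 is 1, so a = b.
With φ(0) = 0 this makes φ injective on all of ℤ/61ℤ, hence bijective (finite equal-size domain and codomain). In particular φ is injective.
Since φ is injective, we find the preimage of 48. The inverse of x ↦ x^23 on (ℤ/61ℤ)^× is x ↦ x^47, because 23·47 = 1081 = 18·60 + 1 ≡ 1 (mod 60) and x^{60} = 1 for x ≠ 0 (Fermat). So φ⁻¹(48) = 48^47 mod 61.
Repeated squaring mod 61: 48^1 ≡ 48, 48^2 ≡ 48² = 2304 ≡ 47, 48^4 ≡ 47² = 2209 ≡ 13, 48^8 ≡ 13² = 169 ≡ 47, 48^16 ≡ 47² = 2209 ≡ 13, 48^32 ≡ 13² = 169 ≡ 47. Since 47 = 32 + 8 + 4 + 2 + 1, 48^47 ≡ 47·47·13·47·48: 47·47 = 2209 ≡ 13, then 13·13 = 169 ≡ 47, then 47·47 = 2209 ≡ 13, then 13·48 = 624 ≡ 14. So 48^47 ≡ 14 (mod 61).
Hence φ⁻¹(48) = 14.

14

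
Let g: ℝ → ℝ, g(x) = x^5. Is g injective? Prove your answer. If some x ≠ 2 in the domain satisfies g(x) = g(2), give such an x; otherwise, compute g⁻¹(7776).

6

On ℝ, x ↦ x^5 is strictly increasing (since 5 is odd), so g(a) = g(b) forces a = b. Thus g is injective.
Since x ↦ x^5 is strictly increasing on ℝ, it is injective there, so no x ≠ 2 in the domain has g(x) = g(2). We therefore compute g⁻¹(7776) = 7776^{1/5} = 6 (indeed 6^5 = 7776).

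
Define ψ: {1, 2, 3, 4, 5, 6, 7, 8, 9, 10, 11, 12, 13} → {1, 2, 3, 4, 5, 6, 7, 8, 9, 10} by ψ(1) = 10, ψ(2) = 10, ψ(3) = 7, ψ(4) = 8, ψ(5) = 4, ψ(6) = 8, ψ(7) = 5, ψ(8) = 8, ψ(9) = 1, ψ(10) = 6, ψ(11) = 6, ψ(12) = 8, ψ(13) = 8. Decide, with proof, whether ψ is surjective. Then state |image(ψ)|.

7

No element maps to 2, so ψ is not surjective.
The image of ψ is {1, 4, 5, 6, 7, 8, 10}, which has 7 elements.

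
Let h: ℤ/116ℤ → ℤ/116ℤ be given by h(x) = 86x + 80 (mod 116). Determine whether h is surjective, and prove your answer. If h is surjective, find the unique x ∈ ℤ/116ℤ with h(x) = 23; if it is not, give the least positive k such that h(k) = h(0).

58

Since gcd(86, 116) = 2, we have 86x ≡ 0 (mod 2) for all x, so h(x) ≡ 0 (mod 2).
But 1 ≢ 0 (mod 2), so 1 ∈ ℤ/116ℤ has no preimage. Thus h is not surjective.
Since h is not surjective, we find the least positive k with h(k) = h(0): this means 86k ≡ 0 (mod 116), i.e. 116 ∣ 86k. Since gcd(86, 116) = 2, dividing through by 2 this holds exactly when 58 ∣ 43k, and as gcd(43, 58) = 1, exactly when 58 ∣ k.
The smallest positive such k is 58.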